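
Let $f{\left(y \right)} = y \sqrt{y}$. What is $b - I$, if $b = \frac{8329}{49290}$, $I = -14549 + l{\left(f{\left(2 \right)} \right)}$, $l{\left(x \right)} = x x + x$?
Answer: $\frac{716734219}{49290} - 2 \sqrt{2} \approx 14538.0$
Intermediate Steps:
$f{\left(y \right)} = y^{\frac{3}{2}}$
$l{\left(x \right)} = x + x^{2}$ ($l{\left(x \right)} = x^{2} + x = x + x^{2}$)
$I = -14549 + 2 \sqrt{2} \left(1 + 2 \sqrt{2}\right)$ ($I = -14549 + 2^{\frac{3}{2}} \left(1 + 2^{\frac{3}{2}}\right) = -14549 + 2 \sqrt{2} \left(1 + 2 \sqrt{2}\right) \approx -14538.0$)
$b = \frac{8329}{49290}$ ($b = 8329 \cdot \frac{1}{49290} = \frac{8329}{49290} \approx 0.16898$)
$b - I = \frac{8329}{49290} - \left(-14541 + 2 \sqrt{2}\right) = \frac{8329}{49290} + \left(14541 - 2 \sqrt{2}\right) = \frac{716734219}{49290} - 2 \sqrt{2}$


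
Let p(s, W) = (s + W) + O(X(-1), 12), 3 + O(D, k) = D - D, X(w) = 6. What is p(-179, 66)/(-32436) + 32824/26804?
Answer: 66736783/54338409 ≈ 1.2282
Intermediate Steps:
O(D, k) = -3 (O(D, k) = -3 + (D - D) = -3 + 0 = -3)
p(s, W) = -3 + W + s (p(s, W) = (s + W) - 3 = (W + s) - 3 = -3 + W + s)
p(-179, 66)/(-32436) + 32824/26804 = (-3 + 66 - 179)/(-32436) + 32824/26804 = -116*(-1/32436) + 32824*(1/26804) = 29/8109 + 8206/6701 = 66736783/54338409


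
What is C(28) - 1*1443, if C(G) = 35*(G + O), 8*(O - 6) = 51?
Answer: -239/8 ≈ -29.875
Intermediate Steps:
O = 99/8 (O = 6 + (1/8)*51 = 6 + 51/8 = 99/8 ≈ 12.375)
C(G) = 3465/8 + 35*G (C(G) = 35*(G + 99/8) = 35*(99/8 + G) = 3465/8 + 35*G)
C(28) - 1*1443 = (3465/8 + 35*28) - 1*1443 = (3465/8 + 980) - 1443 = 11305/8 - 1443 = -239/8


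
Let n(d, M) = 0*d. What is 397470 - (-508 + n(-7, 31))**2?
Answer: 139406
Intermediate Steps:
n(d, M) = 0
397470 - (-508 + n(-7, 31))**2 = 397470 - (-508 + 0)**2 = 397470 - 1*(-508)**2 = 397470 - 1*258064 = 397470 - 258064 = 139406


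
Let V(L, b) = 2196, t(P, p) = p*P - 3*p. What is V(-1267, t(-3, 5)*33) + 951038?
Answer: 953234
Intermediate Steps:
t(P, p) = -3*p + P*p (t(P, p) = P*p - 3*p = -3*p + P*p)
V(-1267, t(-3, 5)*33) + 951038 = 2196 + 951038 = 953234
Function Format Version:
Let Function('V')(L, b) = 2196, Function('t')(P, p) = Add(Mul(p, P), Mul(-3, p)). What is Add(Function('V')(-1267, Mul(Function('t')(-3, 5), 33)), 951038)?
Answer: 953234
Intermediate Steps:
Function('t')(P, p) = Add(Mul(-3, p), Mul(P, p)) (Function('t')(P, p) = Add(Mul(P, p), Mul(-3, p)) = Add(Mul(-3, p), Mul(P, p)))
Add(Function('V')(-1267, Mul(Function('t')(-3, 5), 33)), 951038) = Add(2196, 951038) = 953234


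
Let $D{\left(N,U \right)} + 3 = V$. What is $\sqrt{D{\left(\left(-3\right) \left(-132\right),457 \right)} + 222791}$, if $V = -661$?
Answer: $\sqrt{222127} \approx 471.3$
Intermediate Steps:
$D{\left(N,U \right)} = -664$ ($D{\left(N,U \right)} = -3 - 661 = -664$)
$\sqrt{D{\left(\left(-3\right) \left(-132\right),457 \right)} + 222791} = \sqrt{-664 + 222791} = \sqrt{222127}$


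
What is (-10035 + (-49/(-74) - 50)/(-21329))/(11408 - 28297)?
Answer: 15838698459/26656685594 ≈ 0.59417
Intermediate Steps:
(-10035 + (-49/(-74) - 50)/(-21329))/(11408 - 28297) = (-10035 + (-1/74*(-49) - 50)*(-1/21329))/(-16889) = (-10035 + (49/74 - 50)*(-1/21329))*(-1/16889) = (-10035 - 3651/74*(-1/21329))*(-1/16889) = (-10035 + 3651/1578346)*(-1/16889) = -15838698459/1578346*(-1/16889) = 15838698459/26656685594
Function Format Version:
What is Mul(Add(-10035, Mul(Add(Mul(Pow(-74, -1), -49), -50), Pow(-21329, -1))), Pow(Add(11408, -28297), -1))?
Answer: Rational(15838698459, 26656685594) ≈ 0.59417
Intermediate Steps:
Mul(Add(-10035, Mul(Add(Mul(Pow(-74, -1), -49), -50), Pow(-21329, -1))), Pow(Add(11408, -28297), -1)) = Mul(Add(-10035, Mul(Add(Mul(Rational(-1, 74), -49), -50), Rational(-1, 21329))), Pow(-16889, -1)) = Mul(Add(-10035, Mul(Add(Rational(49, 74), -50), Rational(-1, 21329))), Rational(-1, 16889)) = Mul(Add(-10035, Mul(Rational(-3651, 74), Rational(-1, 21329))), Rational(-1, 16889)) = Mul(Add(-10035, Rational(3651, 1578346)), Rational(-1, 16889)) = Mul(Rational(-15838698459, 1578346), Rational(-1, 16889)) = Rational(15838698459, 26656685594)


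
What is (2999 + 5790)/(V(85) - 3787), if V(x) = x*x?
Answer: 8789/3438 ≈ 2.5564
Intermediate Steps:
V(x) = x²
(2999 + 5790)/(V(85) - 3787) = (2999 + 5790)/(85² - 3787) = 8789/(7225 - 3787) = 8789/3438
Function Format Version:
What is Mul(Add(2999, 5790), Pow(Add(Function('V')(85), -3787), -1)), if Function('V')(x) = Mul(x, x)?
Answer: Rational(8789, 3438) ≈ 2.5564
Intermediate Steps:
Function('V')(x) = Pow(x, 2)
Mul(Add(2999, 5790), Pow(Add(Function('V')(85), -3787), -1)) = Mul(Add(2999, 5790), Pow(Add(Pow(85, 2), -3787), -1)) = Mul(8789, Pow(Add(7225, -3787), -1)) = Mul(8789, Pow(3438, -1)) = Mul(8789, Rational(1, 3438)) = Rational(8789, 3438)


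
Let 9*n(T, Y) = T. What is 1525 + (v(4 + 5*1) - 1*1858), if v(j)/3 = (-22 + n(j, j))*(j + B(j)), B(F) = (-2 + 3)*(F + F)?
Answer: -2034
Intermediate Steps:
n(T, Y) = T/9
B(F) = 2*F (B(F) = 1*(2*F) = 2*F)
v(j) = 9*j*(-22 + j/9) (v(j) = 3*((-22 + j/9)*(j + 2*j)) = 3*((-22 + j/9)*(3*j)) = 3*(3*j*(-22 + j/9)) = 9*j*(-22 + j/9))
1525 + (v(4 + 5*1) - 1*1858) = 1525 + ((4 + 5*1)*(-198 + (4 + 5*1)) - 1*1858) = 1525 + ((4 + 5)*(-198 + (4 + 5)) - 1858) = 1525 + (9*(-198 + 9) - 1858) = 1525 + (9*(-189) - 1858) = 1525 + (-1701 - 1858) = 1525 - 3559 = -2034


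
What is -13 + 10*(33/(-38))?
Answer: -412/19 ≈ -21.684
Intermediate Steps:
-13 + 10*(33/(-38)) = -13 + 10*(33*(-1/38)) = -13 + 10*(-33/38) = -13 - 165/19 = -412/19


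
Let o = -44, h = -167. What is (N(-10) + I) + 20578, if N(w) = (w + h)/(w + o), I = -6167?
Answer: 259457/18 ≈ 14414.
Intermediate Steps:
N(w) = (-167 + w)/(-44 + w) (N(w) = (w - 167)/(w - 44) = (-167 + w)/(-44 + w))
(N(-10) + I) + 20578 = ((-167 - 10)/(-44 - 10) - 6167) + 20578 = (-177/(-54) - 6167) + 20578 = (-1/54*(-177) - 6167) + 20578 = (59/18 - 6167) + 20578 = -110947/18 + 20578 = 259457/18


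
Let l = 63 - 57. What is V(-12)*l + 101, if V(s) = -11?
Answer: 35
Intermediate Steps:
l = 6
V(-12)*l + 101 = -11*6 + 101 = -66 + 101 = 35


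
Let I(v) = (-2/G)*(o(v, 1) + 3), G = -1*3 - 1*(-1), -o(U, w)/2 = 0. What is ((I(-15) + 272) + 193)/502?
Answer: 234/251 ≈ 0.93227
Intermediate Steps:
o(U, w) = 0 (o(U, w) = -2*0 = 0)
G = -2 (G = -3 + 1 = -2)
I(v) = 3 (I(v) = (-2/(-2))*(0 + 3) = -2*(-½)*3 = 1*3 = 3)
((I(-15) + 272) + 193)/502 = ((3 + 272) + 193)/502 = (275 + 193)*(1/502) = 468*(1/502) = 234/251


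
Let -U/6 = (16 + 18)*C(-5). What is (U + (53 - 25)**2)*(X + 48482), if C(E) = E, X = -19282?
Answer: 52676800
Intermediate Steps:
U = 1020 (U = -6*(16 + 18)*(-5) = -204*(-5) = -6*(-170) = 1020)
(U + (53 - 25)**2)*(X + 48482) = (1020 + (53 - 25)**2)*(-19282 + 48482) = (1020 + 28**2)*29200 = (1020 + 784)*29200 = 1804*29200 = 52676800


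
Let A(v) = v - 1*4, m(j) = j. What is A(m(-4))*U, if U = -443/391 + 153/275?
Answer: 496016/107525 ≈ 4.6130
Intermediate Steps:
A(v) = -4 + v (A(v) = v - 4 = -4 + v)
U = -62002/107525 (U = -443*1/391 + 153*(1/275) = -443/391 + 153/275 = -62002/107525 ≈ -0.57663)
A(m(-4))*U = (-4 - 4)*(-62002/107525) = -8*(-62002/107525) = 496016/107525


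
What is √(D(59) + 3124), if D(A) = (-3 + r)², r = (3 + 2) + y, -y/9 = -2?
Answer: 2*√881 ≈ 59.363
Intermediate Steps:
y = 18 (y = -9*(-2) = 18)
r = 23 (r = (3 + 2) + 18 = 5 + 18 = 23)
D(A) = 400 (D(A) = (-3 + 23)² = 20² = 400)
√(D(59) + 3124) = √(400 + 3124) = √3524 = 2*√881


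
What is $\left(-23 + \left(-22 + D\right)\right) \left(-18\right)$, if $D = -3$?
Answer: $864$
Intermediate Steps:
$\left(-23 + \left(-22 + D\right)\right) \left(-18\right) = \left(-23 - 25\right) \left(-18\right) = \left(-48\right) \left(-18\right) = 864$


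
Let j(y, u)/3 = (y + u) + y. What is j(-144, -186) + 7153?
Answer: 5731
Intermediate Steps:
j(y, u) = 3*u + 6*y (j(y, u) = 3*((y + u) + y) = 3*((u + y) + y) = 3*(u + 2*y) = 3*u + 6*y)
j(-144, -186) + 7153 = (3*(-186) + 6*(-144)) + 7153 = (-558 - 864) + 7153 = -1422 + 7153 = 5731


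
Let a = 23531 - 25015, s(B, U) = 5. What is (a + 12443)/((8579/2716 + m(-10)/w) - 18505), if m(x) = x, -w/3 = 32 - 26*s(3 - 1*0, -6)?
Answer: -625057524/1055272961 ≈ -0.59232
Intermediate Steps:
w = 294 (w = -3*(32 - 26*5) = -3*(32 - 130) = -3*(-98) = 294)
a = -1484
(a + 12443)/((8579/2716 + m(-10)/w) - 18505) = (-1484 + 12443)/((8579/2716 - 10/294) - 18505) = 10959/((8579*(1/2716) - 10*1/294) - 18505) = 10959/((8579/2716 - 5/147) - 18505) = 10959/(178219/57036 - 18505) = 10959/(-1055272961/57036) = 10959*(-57036/1055272961) = -625057524/1055272961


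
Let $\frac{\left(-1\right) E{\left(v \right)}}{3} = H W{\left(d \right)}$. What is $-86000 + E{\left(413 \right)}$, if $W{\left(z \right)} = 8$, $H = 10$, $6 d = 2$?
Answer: $-86240$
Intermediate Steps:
$d = \frac{1}{3}$ ($d = \frac{1}{6} \cdot 2 = \frac{1}{3} \approx 0.33333$)
$E{\left(v \right)} = -240$ ($E{\left(v \right)} = - 3 \cdot 10 \cdot 8 = \left(-3\right) 80 = -240$)
$-86000 + E{\left(413 \right)} = -86000 - 240 = -86240$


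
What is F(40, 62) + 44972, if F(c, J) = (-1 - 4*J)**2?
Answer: 106973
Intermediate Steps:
F(40, 62) + 44972 = (1 + 4*62)**2 + 44972 = (1 + 248)**2 + 44972 = 249**2 + 44972 = 62001 + 44972 = 106973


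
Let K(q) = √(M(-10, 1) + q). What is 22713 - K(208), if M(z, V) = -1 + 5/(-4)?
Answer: 22713 - √823/2 ≈ 22699.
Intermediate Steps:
M(z, V) = -9/4 (M(z, V) = -1 + 5*(-¼) = -1 - 5/4 = -9/4)
K(q) = √(-9/4 + q)
22713 - K(208) = 22713 - √(-9 + 4*208)/2 = 22713 - √(-9 + 832)/2 = 22713 - √823/2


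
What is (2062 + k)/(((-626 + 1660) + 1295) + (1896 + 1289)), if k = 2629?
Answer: 4691/5514 ≈ 0.85074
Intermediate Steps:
(2062 + k)/(((-626 + 1660) + 1295) + (1896 + 1289)) = (2062 + 2629)/(((-626 + 1660) + 1295) + (1896 + 1289)) = 4691/((1034 + 1295) + 3185) = 4691/(2329 + 3185) = 4691/5514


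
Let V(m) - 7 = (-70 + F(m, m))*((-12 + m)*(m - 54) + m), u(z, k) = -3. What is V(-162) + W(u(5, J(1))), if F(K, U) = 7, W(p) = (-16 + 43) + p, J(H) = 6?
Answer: -2357555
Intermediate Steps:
W(p) = 27 + p
V(m) = 7 - 63*m - 63*(-54 + m)*(-12 + m) (V(m) = 7 + (-70 + 7)*((-12 + m)*(m - 54) + m) = 7 - 63*((-12 + m)*(-54 + m) + m) = 7 - 63*((-54 + m)*(-12 + m) + m) = 7 - 63*(m + (-54 + m)*(-12 + m)) = 7 + (-63*m - 63*(-54 + m)*(-12 + m)) = 7 - 63*m - 63*(-54 + m)*(-12 + m))
V(-162) + W(u(5, J(1))) = (-40817 - 63*(-162)² + 4095*(-162)) + (27 - 3) = (-40817 - 63*26244 - 663390) + 24 = (-40817 - 1653372 - 663390) + 24 = -2357579 + 24 = -2357555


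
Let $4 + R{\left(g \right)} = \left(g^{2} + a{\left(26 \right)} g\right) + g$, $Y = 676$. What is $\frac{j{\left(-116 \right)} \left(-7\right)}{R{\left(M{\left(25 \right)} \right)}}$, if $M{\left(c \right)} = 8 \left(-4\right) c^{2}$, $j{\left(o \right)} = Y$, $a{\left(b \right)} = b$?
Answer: $- \frac{91}{7681923} \approx -1.1846 \cdot 10^{-5}$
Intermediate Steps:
$j{\left(o \right)} = 676$
$M{\left(c \right)} = - 32 c^{2}$
$R{\left(g \right)} = -4 + g^{2} + 27 g$ ($R{\left(g \right)} = -4 + \left(\left(g^{2} + 26 g\right) + g\right) = -4 + \left(g^{2} + 27 g\right) = -4 + g^{2} + 27 g$)
$\frac{j{\left(-116 \right)} \left(-7\right)}{R{\left(M{\left(25 \right)} \right)}} = \frac{676 \left(-7\right)}{-4 + \left(- 32 \cdot 25^{2}\right)^{2} + 27 \left(- 32 \cdot 25^{2}\right)} = - \frac{4732}{-4 + \left(\left(-32\right) 625\right)^{2} + 27 \left(\left(-32\right) 625\right)} = - \frac{4732}{-4 + \left(-20000\right)^{2} + 27 \left(-20000\right)} = - \frac{4732}{-4 + 400000000 - 540000} = - \frac{4732}{399459996} = \left(-4732\right) \frac{1}{399459996} = - \frac{91}{7681923}$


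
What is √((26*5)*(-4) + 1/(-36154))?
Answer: 83*I*√98664266/36154 ≈ 22.803*I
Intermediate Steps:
√((26*5)*(-4) + 1/(-36154)) = √(130*(-4) - 1/36154) = √(-520 - 1/36154) = √(-18800081/36154) = 83*I*√98664266/36154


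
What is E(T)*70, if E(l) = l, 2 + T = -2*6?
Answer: -980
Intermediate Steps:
T = -14 (T = -2 - 2*6 = -2 - 12 = -14)
E(T)*70 = -14*70 = -980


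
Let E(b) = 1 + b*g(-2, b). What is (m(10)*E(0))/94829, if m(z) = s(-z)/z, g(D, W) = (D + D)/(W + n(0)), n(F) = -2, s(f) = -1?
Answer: -1/948290 ≈ -1.0545e-6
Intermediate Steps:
g(D, W) = 2*D/(-2 + W) (g(D, W) = (D + D)/(W - 2) = (2*D)/(-2 + W) = 2*D/(-2 + W))
E(b) = 1 - 4*b/(-2 + b) (E(b) = 1 + b*(2*(-2)/(-2 + b)) = 1 + b*(-4/(-2 + b)) = 1 - 4*b/(-2 + b))
m(z) = -1/z
(m(10)*E(0))/94829 = ((-1/10)*((-2 - 3*0)/(-2 + 0)))/94829 = ((-1*1/10)*((-2 + 0)/(-2)))*(1/94829) = -(-1)*(-2)/20*(1/94829) = -1/10*1*(1/94829) = -1/10*1/94829 = -1/948290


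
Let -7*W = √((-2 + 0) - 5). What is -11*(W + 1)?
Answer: -11 + 11*I*√7/7 ≈ -11.0 + 4.1576*I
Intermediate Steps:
W = -I*√7/7 (W = -√((-2 + 0) - 5)/7 = -√(-2 - 5)/7 = -I*√7/7 ≈ -0.37796*I)
-11*(W + 1) = -11*(-I*√7/7 + 1) = -11*(1 - I*√7/7) = -11 + 11*I*√7/7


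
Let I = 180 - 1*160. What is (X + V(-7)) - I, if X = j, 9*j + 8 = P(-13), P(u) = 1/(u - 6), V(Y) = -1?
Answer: -416/19 ≈ -21.895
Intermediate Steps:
I = 20 (I = 180 - 160 = 20)
P(u) = 1/(-6 + u)
j = -17/19 (j = -8/9 + 1/(9*(-6 - 13)) = -8/9 + (1/9)/(-19) = -8/9 + (1/9)*(-1/19) = -8/9 - 1/171 = -17/19 ≈ -0.89474)
X = -17/19 ≈ -0.89474
(X + V(-7)) - I = (-17/19 - 1) - 1*20 = -36/19 - 20 = -416/19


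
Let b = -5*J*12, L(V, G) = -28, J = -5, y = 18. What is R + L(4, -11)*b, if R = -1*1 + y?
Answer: -8383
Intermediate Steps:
b = 300 (b = -5*(-5)*12 = 25*12 = 300)
R = 17 (R = -1*1 + 18 = -1 + 18 = 17)
R + L(4, -11)*b = 17 - 28*300 = 17 - 8400 = -8383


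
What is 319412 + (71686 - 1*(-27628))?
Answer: 418726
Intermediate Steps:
319412 + (71686 - 1*(-27628)) = 319412 + (71686 + 27628) = 319412 + 99314 = 418726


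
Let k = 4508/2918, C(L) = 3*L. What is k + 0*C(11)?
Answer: 2254/1459 ≈ 1.5449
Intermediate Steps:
k = 2254/1459 (k = 4508*(1/2918) = 2254/1459 ≈ 1.5449)
k + 0*C(11) = 2254/1459 + 0*(3*11) = 2254/1459 + 0*33 = 2254/1459 + 0 = 2254/1459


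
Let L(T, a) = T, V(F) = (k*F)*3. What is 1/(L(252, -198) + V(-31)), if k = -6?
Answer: 1/810 ≈ 0.0012346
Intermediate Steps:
V(F) = -18*F (V(F) = -6*F*3 = -18*F)
1/(L(252, -198) + V(-31)) = 1/(252 - 18*(-31)) = 1/(252 + 558) = 1/810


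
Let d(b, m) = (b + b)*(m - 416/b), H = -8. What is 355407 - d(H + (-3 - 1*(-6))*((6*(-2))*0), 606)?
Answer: 365935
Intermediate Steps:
d(b, m) = 2*b*(m - 416/b) (d(b, m) = (2*b)*(m - 416/b) = 2*b*(m - 416/b))
355407 - d(H + (-3 - 1*(-6))*((6*(-2))*0), 606) = 355407 - (-832 + 2*(-8 + (-3 - 1*(-6))*((6*(-2))*0))*606) = 355407 - (-832 + 2*(-8 + (-3 + 6)*(-12*0))*606) = 355407 - (-832 + 2*(-8 + 3*0)*606) = 355407 - (-832 + 2*(-8 + 0)*606) = 355407 - (-832 + 2*(-8)*606) = 355407 - (-832 - 9696) = 355407 - 1*(-10528) = 355407 + 10528 = 365935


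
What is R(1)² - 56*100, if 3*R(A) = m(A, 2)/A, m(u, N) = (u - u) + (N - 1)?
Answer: -50399/9 ≈ -5599.9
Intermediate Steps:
m(u, N) = -1 + N (m(u, N) = 0 + (-1 + N) = -1 + N)
R(A) = 1/(3*A) (R(A) = ((-1 + 2)/A)/3 = (1/A)/3 = 1/(3*A))
R(1)² - 56*100 = ((⅓)/1)² - 56*100 = ((⅓)*1)² - 5600 = (⅓)² - 5600 = ⅑ - 5600 = -50399/9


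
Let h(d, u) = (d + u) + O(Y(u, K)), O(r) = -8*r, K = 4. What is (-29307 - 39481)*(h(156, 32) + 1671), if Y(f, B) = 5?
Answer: -125125372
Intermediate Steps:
h(d, u) = -40 + d + u (h(d, u) = (d + u) - 8*5 = (d + u) - 40 = -40 + d + u)
(-29307 - 39481)*(h(156, 32) + 1671) = (-29307 - 39481)*((-40 + 156 + 32) + 1671) = -68788*(148 + 1671) = -68788*1819 = -125125372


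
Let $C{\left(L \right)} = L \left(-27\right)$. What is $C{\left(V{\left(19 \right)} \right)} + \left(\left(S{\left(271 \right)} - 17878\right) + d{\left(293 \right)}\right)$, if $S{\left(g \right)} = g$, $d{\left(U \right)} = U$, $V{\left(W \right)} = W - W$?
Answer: $-17314$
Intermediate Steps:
$V{\left(W \right)} = 0$
$C{\left(L \right)} = - 27 L$
$C{\left(V{\left(19 \right)} \right)} + \left(\left(S{\left(271 \right)} - 17878\right) + d{\left(293 \right)}\right) = \left(-27\right) 0 + \left(\left(271 - 17878\right) + 293\right) = 0 + \left(-17607 + 293\right) = 0 - 17314 = -17314$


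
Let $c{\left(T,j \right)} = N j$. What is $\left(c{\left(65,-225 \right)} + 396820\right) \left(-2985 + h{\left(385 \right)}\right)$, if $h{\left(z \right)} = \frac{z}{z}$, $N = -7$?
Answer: $-1188810680$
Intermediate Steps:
$h{\left(z \right)} = 1$
$c{\left(T,j \right)} = - 7 j$
$\left(c{\left(65,-225 \right)} + 396820\right) \left(-2985 + h{\left(385 \right)}\right) = \left(\left(-7\right) \left(-225\right) + 396820\right) \left(-2985 + 1\right) = \left(1575 + 396820\right) \left(-2984\right) = 398395 \left(-2984\right) = -1188810680$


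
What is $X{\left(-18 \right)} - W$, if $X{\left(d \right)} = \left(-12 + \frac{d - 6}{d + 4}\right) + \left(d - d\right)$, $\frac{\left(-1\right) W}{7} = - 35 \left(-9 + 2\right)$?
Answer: $\frac{11933}{7} \approx 1704.7$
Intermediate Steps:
$W = -1715$ ($W = - 7 \left(- 35 \left(-9 + 2\right)\right) = - 7 \left(\left(-35\right) \left(-7\right)\right) = \left(-7\right) 245 = -1715$)
$X{\left(d \right)} = -12 + \frac{-6 + d}{4 + d}$ ($X{\left(d \right)} = \left(-12 + \frac{-6 + d}{4 + d}\right) + 0 = -12 + \frac{-6 + d}{4 + d}$)
$X{\left(-18 \right)} - W = \frac{-54 - -198}{4 - 18} - -1715 = \frac{-54 + 198}{-14} + 1715 = \left(- \frac{1}{14}\right) 144 + 1715 = - \frac{72}{7} + 1715 = \frac{11933}{7}$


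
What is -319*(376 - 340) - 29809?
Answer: -41293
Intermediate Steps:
-319*(376 - 340) - 29809 = -319*36 - 29809 = -11484 - 29809 = -41293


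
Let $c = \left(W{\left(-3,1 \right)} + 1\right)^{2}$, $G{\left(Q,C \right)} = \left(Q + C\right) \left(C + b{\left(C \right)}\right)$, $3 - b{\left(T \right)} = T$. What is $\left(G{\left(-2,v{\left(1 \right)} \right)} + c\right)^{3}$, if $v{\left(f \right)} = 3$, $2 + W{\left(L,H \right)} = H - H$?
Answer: $64$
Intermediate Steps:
$b{\left(T \right)} = 3 - T$
$W{\left(L,H \right)} = -2$ ($W{\left(L,H \right)} = -2 + \left(H - H\right) = -2 + 0 = -2$)
$G{\left(Q,C \right)} = 3 C + 3 Q$ ($G{\left(Q,C \right)} = \left(Q + C\right) \left(C - \left(-3 + C\right)\right) = \left(C + Q\right) 3 = 3 C + 3 Q$)
$c = 1$ ($c = \left(-2 + 1\right)^{2} = \left(-1\right)^{2} = 1$)
$\left(G{\left(-2,v{\left(1 \right)} \right)} + c\right)^{3} = \left(\left(3 \cdot 3 + 3 \left(-2\right)\right) + 1\right)^{3} = \left(\left(9 - 6\right) + 1\right)^{3} = \left(3 + 1\right)^{3} = 4^{3} = 64$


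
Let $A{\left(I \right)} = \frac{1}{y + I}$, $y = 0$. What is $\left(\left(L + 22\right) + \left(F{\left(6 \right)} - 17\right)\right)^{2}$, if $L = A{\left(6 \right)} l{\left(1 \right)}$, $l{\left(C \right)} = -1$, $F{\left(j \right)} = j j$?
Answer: $\frac{60025}{36} \approx 1667.4$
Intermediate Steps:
$F{\left(j \right)} = j^{2}$
$A{\left(I \right)} = \frac{1}{I}$ ($A{\left(I \right)} = \frac{1}{0 + I} = \frac{1}{I}$)
$L = - \frac{1}{6}$ ($L = \frac{1}{6} \left(-1\right) = - \frac{1}{6} \approx -0.16667$)
$\left(\left(L + 22\right) + \left(F{\left(6 \right)} - 17\right)\right)^{2} = \left(\left(- \frac{1}{6} + 22\right) - \left(17 - 6^{2}\right)\right)^{2} = \left(\frac{131}{6} + \left(36 - 17\right)\right)^{2} = \left(\frac{131}{6} + 19\right)^{2} = \left(\frac{245}{6}\right)^{2} = \frac{60025}{36}$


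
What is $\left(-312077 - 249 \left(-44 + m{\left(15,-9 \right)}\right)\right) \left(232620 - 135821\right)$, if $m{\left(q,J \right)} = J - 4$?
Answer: $-28834873316$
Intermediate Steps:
$m{\left(q,J \right)} = -4 + J$ ($m{\left(q,J \right)} = J - 4 = -4 + J$)
$\left(-312077 - 249 \left(-44 + m{\left(15,-9 \right)}\right)\right) \left(232620 - 135821\right) = \left(-312077 - 249 \left(-44 - 13\right)\right) \left(232620 - 135821\right) = \left(-312077 - 249 \left(-44 - 13\right)\right) 96799 = \left(-312077 - -14193\right) 96799 = \left(-312077 + 14193\right) 96799 = \left(-297884\right) 96799 = -28834873316$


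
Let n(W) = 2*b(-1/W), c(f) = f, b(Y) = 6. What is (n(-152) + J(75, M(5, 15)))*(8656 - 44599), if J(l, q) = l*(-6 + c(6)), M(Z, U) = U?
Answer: -431316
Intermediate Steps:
J(l, q) = 0 (J(l, q) = l*(-6 + 6) = l*0 = 0)
n(W) = 12 (n(W) = 2*6 = 12)
(n(-152) + J(75, M(5, 15)))*(8656 - 44599) = (12 + 0)*(8656 - 44599) = 12*(-35943) = -431316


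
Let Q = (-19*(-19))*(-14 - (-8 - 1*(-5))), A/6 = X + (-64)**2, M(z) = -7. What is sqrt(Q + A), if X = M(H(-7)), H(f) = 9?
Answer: sqrt(20563) ≈ 143.40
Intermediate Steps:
X = -7
A = 24534 (A = 6*(-7 + (-64)**2) = 6*(-7 + 4096) = 6*4089 = 24534)
Q = -3971 (Q = 361*(-14 - (-8 + 5)) = 361*(-14 - 1*(-3)) = 361*(-14 + 3) = 361*(-11) = -3971)
sqrt(Q + A) = sqrt(-3971 + 24534) = sqrt(20563)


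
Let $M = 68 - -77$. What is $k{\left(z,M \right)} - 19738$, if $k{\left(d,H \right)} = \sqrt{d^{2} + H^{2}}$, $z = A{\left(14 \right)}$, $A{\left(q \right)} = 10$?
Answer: $-19738 + 65 \sqrt{5} \approx -19593.0$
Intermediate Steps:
$M = 145$ ($M = 68 + 77 = 145$)
$z = 10$
$k{\left(d,H \right)} = \sqrt{H^{2} + d^{2}}$
$k{\left(z,M \right)} - 19738 = \sqrt{145^{2} + 10^{2}} - 19738 = \sqrt{21025 + 100} - 19738 = \sqrt{21125} - 19738 = 65 \sqrt{5} - 19738 = -19738 + 65 \sqrt{5}$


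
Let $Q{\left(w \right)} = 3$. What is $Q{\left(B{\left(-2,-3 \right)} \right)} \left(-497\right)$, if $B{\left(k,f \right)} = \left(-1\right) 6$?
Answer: $-1491$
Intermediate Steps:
$B{\left(k,f \right)} = -6$
$Q{\left(B{\left(-2,-3 \right)} \right)} \left(-497\right) = 3 \left(-497\right) = -1491$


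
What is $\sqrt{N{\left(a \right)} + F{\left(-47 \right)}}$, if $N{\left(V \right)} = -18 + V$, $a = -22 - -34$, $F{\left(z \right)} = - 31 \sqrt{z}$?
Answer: $\sqrt{-6 - 31 i \sqrt{47}} \approx 10.164 - 10.455 i$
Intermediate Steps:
$a = 12$ ($a = -22 + 34 = 12$)
$\sqrt{N{\left(a \right)} + F{\left(-47 \right)}} = \sqrt{\left(-18 + 12\right) - 31 \sqrt{-47}} = \sqrt{-6 - 31 i \sqrt{47}}$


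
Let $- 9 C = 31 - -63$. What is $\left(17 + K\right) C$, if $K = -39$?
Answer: $\frac{2068}{9} \approx 229.78$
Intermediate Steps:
$C = - \frac{94}{9}$ ($C = - \frac{31 - -63}{9} = - \frac{31 + 63}{9} = \left(- \frac{1}{9}\right) 94 = - \frac{94}{9} \approx -10.444$)
$\left(17 + K\right) C = \left(17 - 39\right) \left(- \frac{94}{9}\right) = \left(-22\right) \left(- \frac{94}{9}\right) = \frac{2068}{9}$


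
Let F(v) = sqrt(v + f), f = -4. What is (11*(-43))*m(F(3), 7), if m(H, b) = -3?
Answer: 1419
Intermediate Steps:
F(v) = sqrt(-4 + v) (F(v) = sqrt(v - 4) = sqrt(-4 + v))
(11*(-43))*m(F(3), 7) = (11*(-43))*(-3) = -473*(-3) = 1419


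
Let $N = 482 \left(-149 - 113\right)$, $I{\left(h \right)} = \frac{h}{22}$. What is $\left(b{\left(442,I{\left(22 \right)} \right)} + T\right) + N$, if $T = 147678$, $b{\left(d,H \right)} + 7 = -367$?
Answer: $21020$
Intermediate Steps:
$I{\left(h \right)} = \frac{h}{22}$ ($I{\left(h \right)} = h \frac{1}{22} = \frac{h}{22}$)
$b{\left(d,H \right)} = -374$ ($b{\left(d,H \right)} = -7 - 367 = -374$)
$N = -126284$ ($N = 482 \left(-149 - 113\right) = 482 \left(-262\right) = -126284$)
$\left(b{\left(442,I{\left(22 \right)} \right)} + T\right) + N = \left(-374 + 147678\right) - 126284 = 147304 - 126284 = 21020$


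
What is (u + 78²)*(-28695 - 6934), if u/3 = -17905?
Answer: 1697044899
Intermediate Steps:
u = -53715 (u = 3*(-17905) = -53715)
(u + 78²)*(-28695 - 6934) = (-53715 + 78²)*(-28695 - 6934) = (-53715 + 6084)*(-35629) = -47631*(-35629) = 1697044899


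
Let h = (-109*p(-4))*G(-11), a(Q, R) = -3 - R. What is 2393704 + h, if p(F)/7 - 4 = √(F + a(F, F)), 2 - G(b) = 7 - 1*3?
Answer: 2399808 + 1526*I*√3 ≈ 2.3998e+6 + 2643.1*I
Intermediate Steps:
G(b) = -2 (G(b) = 2 - (7 - 1*3) = 2 - (7 - 3) = 2 - 1*4 = 2 - 4 = -2)
p(F) = 28 + 7*I*√3 (p(F) = 28 + 7*√(F + (-3 - F)) = 28 + 7*√(-3) = 28 + 7*(I*√3) = 28 + 7*I*√3)
h = 6104 + 1526*I*√3 (h = -109*(28 + 7*I*√3)*(-2) = (-3052 - 763*I*√3)*(-2) = 6104 + 1526*I*√3 ≈ 6104.0 + 2643.1*I)
2393704 + h = 2393704 + (6104 + 1526*I*√3) = 2399808 + 1526*I*√3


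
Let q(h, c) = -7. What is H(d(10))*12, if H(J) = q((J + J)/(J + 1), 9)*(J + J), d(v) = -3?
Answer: 504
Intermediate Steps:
H(J) = -14*J (H(J) = -7*(J + J) = -14*J)
H(d(10))*12 = -14*(-3)*12 = 42*12 = 504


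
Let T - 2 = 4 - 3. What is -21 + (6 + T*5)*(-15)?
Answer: -336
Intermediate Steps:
T = 3 (T = 2 + (4 - 3) = 2 + 1 = 3)
-21 + (6 + T*5)*(-15) = -21 + (6 + 3*5)*(-15) = -21 + (6 + 15)*(-15) = -21 + 21*(-15) = -21 - 315 = -336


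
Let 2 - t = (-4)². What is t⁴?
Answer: 38416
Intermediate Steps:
t = -14 (t = 2 - 1*(-4)² = 2 - 1*16 = 2 - 16 = -14)
t⁴ = (-14)⁴ = 38416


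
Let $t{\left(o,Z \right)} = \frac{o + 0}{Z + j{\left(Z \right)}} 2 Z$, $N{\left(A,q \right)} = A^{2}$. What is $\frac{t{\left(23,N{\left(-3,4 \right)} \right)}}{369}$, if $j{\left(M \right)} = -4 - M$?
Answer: $- \frac{23}{82} \approx -0.28049$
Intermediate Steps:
$t{\left(o,Z \right)} = - \frac{Z o}{2}$ ($t{\left(o,Z \right)} = \frac{o + 0}{Z - \left(4 + Z\right)} 2 Z = \frac{o}{-4} \cdot 2 Z = o \left(- \frac{1}{4}\right) 2 Z = - \frac{o}{4} \cdot 2 Z = - \frac{o}{2} Z = - \frac{Z o}{2}$)
$\frac{t{\left(23,N{\left(-3,4 \right)} \right)}}{369} = \frac{\left(- \frac{1}{2}\right) \left(-3\right)^{2} \cdot 23}{369} = \left(- \frac{1}{2}\right) 9 \cdot 23 \cdot \frac{1}{369} = \left(- \frac{207}{2}\right) \frac{1}{369} = - \frac{23}{82}$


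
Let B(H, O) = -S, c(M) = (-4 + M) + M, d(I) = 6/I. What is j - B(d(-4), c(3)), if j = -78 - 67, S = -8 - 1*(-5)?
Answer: -148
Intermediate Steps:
S = -3 (S = -8 + 5 = -3)
j = -145
c(M) = -4 + 2*M
B(H, O) = 3 (B(H, O) = -1*(-3) = 3)
j - B(d(-4), c(3)) = -145 - 1*3 = -145 - 3 = -148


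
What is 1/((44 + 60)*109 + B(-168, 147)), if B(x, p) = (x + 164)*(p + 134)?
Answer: 1/10212 ≈ 9.7924e-5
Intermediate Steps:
B(x, p) = (134 + p)*(164 + x) (B(x, p) = (164 + x)*(134 + p) = (134 + p)*(164 + x))
1/((44 + 60)*109 + B(-168, 147)) = 1/((44 + 60)*109 + (21976 + 134*(-168) + 164*147 + 147*(-168))) = 1/(104*109 + (21976 - 22512 + 24108 - 24696)) = 1/(11336 - 1124) = 1/10212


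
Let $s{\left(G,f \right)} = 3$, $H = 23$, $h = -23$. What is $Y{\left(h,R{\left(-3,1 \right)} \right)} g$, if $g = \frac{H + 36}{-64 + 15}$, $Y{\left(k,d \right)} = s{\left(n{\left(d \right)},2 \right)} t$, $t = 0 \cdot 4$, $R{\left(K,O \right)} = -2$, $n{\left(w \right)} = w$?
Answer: $0$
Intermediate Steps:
$t = 0$
$Y{\left(k,d \right)} = 0$ ($Y{\left(k,d \right)} = 3 \cdot 0 = 0$)
$g = - \frac{59}{49}$ ($g = \frac{23 + 36}{-64 + 15} = \frac{59}{-49} = 59 \left(- \frac{1}{49}\right) = - \frac{59}{49} \approx -1.2041$)
$Y{\left(h,R{\left(-3,1 \right)} \right)} g = 0 \left(- \frac{59}{49}\right) = 0$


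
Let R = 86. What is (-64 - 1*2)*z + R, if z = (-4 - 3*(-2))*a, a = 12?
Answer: -1498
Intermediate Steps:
z = 24 (z = (-4 - 3*(-2))*12 = (-4 + 6)*12 = 2*12 = 24)
(-64 - 1*2)*z + R = (-64 - 1*2)*24 + 86 = (-64 - 2)*24 + 86 = -66*24 + 86 = -1584 + 86 = -1498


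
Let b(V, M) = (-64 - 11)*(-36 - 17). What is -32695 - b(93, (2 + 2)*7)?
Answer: -36670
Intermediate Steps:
b(V, M) = 3975 (b(V, M) = -75*(-53) = 3975)
-32695 - b(93, (2 + 2)*7) = -32695 - 1*3975 = -32695 - 3975 = -36670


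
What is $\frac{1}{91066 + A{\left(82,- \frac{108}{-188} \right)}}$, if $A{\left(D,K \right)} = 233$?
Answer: $\frac{1}{91299} \approx 1.0953 \cdot 10^{-5}$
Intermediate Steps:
$\frac{1}{91066 + A{\left(82,- \frac{108}{-188} \right)}} = \frac{1}{91066 + 233} = \frac{1}{91299}$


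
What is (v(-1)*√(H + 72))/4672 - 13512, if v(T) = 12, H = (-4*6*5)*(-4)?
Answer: -13512 + 3*√138/584 ≈ -13512.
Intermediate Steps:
H = 480 (H = -24*5*(-4) = -120*(-4) = 480)
(v(-1)*√(H + 72))/4672 - 13512 = (12*√(480 + 72))/4672 - 13512 = (12*√552)*(1/4672) - 13512 = (12*(2*√138))*(1/4672) - 13512 = (24*√138)*(1/4672) - 13512 = 3*√138/584 - 13512 = -13512 + 3*√138/584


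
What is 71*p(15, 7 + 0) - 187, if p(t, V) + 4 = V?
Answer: 26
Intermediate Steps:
p(t, V) = -4 + V
71*p(15, 7 + 0) - 187 = 71*(-4 + (7 + 0)) - 187 = 71*(-4 + 7) - 187 = 71*3 - 187 = 213 - 187 = 26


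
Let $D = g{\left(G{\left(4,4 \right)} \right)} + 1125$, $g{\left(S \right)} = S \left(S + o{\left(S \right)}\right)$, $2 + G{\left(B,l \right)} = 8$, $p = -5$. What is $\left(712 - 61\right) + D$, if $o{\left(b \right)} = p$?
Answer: $1782$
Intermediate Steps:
$o{\left(b \right)} = -5$
$G{\left(B,l \right)} = 6$ ($G{\left(B,l \right)} = -2 + 8 = 6$)
$g{\left(S \right)} = S \left(-5 + S\right)$ ($g{\left(S \right)} = S \left(S - 5\right) = S \left(-5 + S\right)$)
$D = 1131$ ($D = 6 \left(-5 + 6\right) + 1125 = 6 \cdot 1 + 1125 = 6 + 1125 = 1131$)
$\left(712 - 61\right) + D = \left(712 - 61\right) + 1131 = 651 + 1131 = 1782$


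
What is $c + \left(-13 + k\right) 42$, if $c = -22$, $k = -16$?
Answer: $-1240$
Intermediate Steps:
$c + \left(-13 + k\right) 42 = -22 + \left(-13 - 16\right) 42 = -22 - 1218 = -1240$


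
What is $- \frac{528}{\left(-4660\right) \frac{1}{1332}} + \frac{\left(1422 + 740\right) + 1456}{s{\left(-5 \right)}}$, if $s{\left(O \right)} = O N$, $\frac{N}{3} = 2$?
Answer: $\frac{7065}{233} \approx 30.322$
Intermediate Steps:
$N = 6$ ($N = 3 \cdot 2 = 6$)
$s{\left(O \right)} = 6 O$ ($s{\left(O \right)} = O 6 = 6 O$)
$- \frac{528}{\left(-4660\right) \frac{1}{1332}} + \frac{\left(1422 + 740\right) + 1456}{s{\left(-5 \right)}} = - \frac{528}{\left(-4660\right) \frac{1}{1332}} + \frac{\left(1422 + 740\right) + 1456}{6 \left(-5\right)} = - \frac{528}{\left(-4660\right) \frac{1}{1332}} + \frac{2162 + 1456}{-30} = - \frac{528}{- \frac{1165}{333}} + 3618 \left(- \frac{1}{30}\right) = \left(-528\right) \left(- \frac{333}{1165}\right) - \frac{603}{5} = \frac{175824}{1165} - \frac{603}{5} = \frac{7065}{233}$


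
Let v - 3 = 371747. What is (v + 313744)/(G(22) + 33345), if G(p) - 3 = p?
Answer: 342747/16685 ≈ 20.542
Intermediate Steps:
v = 371750 (v = 3 + 371747 = 371750)
G(p) = 3 + p
(v + 313744)/(G(22) + 33345) = (371750 + 313744)/((3 + 22) + 33345) = 685494/(25 + 33345) = 685494/33370 = 685494*(1/33370) = 342747/16685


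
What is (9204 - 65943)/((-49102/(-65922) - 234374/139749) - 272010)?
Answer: 87118323780357/417651641166535 ≈ 0.20859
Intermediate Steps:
(9204 - 65943)/((-49102/(-65922) - 234374/139749) - 272010) = -56739/((-49102*(-1/65922) - 234374*1/139749) - 272010) = -56739/((24551/32961 - 234374/139749) - 272010) = -56739/(-1431407905/1535422263 - 272010) = -56739/(-417651641166535/1535422263) = -56739*(-1535422263/417651641166535) = 87118323780357/417651641166535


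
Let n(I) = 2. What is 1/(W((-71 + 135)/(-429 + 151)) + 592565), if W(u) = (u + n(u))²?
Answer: 19321/11449008881 ≈ 1.6876e-6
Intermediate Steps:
W(u) = (2 + u)² (W(u) = (u + 2)² = (2 + u)²)
1/(W((-71 + 135)/(-429 + 151)) + 592565) = 1/((2 + (-71 + 135)/(-429 + 151))² + 592565) = 1/((2 + 64/(-278))² + 592565) = 1/((2 + 64*(-1/278))² + 592565) = 1/((2 - 32/139)² + 592565) = 1/((246/139)² + 592565) = 1/(60516/19321 + 592565) = 1/(11449008881/19321) = 19321/11449008881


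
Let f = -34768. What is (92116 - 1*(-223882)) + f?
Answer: 281230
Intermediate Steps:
(92116 - 1*(-223882)) + f = (92116 - 1*(-223882)) - 34768 = (92116 + 223882) - 34768 = 315998 - 34768 = 281230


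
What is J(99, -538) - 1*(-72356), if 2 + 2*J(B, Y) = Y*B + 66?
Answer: 45757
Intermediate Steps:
J(B, Y) = 32 + B*Y/2 (J(B, Y) = -1 + (Y*B + 66)/2 = -1 + (B*Y + 66)/2 = -1 + (66 + B*Y)/2 = -1 + (33 + B*Y/2) = 32 + B*Y/2)
J(99, -538) - 1*(-72356) = (32 + (½)*99*(-538)) - 1*(-72356) = (32 - 26631) + 72356 = -26599 + 72356 = 45757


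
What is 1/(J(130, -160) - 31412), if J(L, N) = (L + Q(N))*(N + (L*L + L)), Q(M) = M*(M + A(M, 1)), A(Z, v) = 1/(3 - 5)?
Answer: 1/435383288 ≈ 2.2968e-9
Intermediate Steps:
A(Z, v) = -½ (A(Z, v) = 1/(-2) = -½)
Q(M) = M*(-½ + M) (Q(M) = M*(M - ½) = M*(-½ + M))
J(L, N) = (L + N*(-½ + N))*(L + N + L²) (J(L, N) = (L + N*(-½ + N))*(N + (L*L + L)) = (L + N*(-½ + N))*(N + (L² + L)) = (L + N*(-½ + N))*(N + (L + L²)) = (L + N*(-½ + N))*(L + N + L²))
1/(J(130, -160) - 31412) = 1/((130² + 130³ + (-160)³ - ½*(-160)² + 130*(-160)² + 130²*(-160)² + (½)*130*(-160) - ½*(-160)*130²) - 31412) = 1/((16900 + 2197000 - 4096000 - ½*25600 + 130*25600 + 16900*25600 - 10400 - ½*(-160)*16900) - 31412) = 1/((16900 + 2197000 - 4096000 - 12800 + 3328000 + 432640000 - 10400 + 1352000) - 31412) = 1/(435414700 - 31412) = 1/435383288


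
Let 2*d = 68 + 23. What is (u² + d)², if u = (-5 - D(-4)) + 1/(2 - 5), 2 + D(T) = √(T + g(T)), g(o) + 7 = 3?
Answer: 650425/324 + 35000*I*√2/27 ≈ 2007.5 + 1833.2*I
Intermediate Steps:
g(o) = -4 (g(o) = -7 + 3 = -4)
D(T) = -2 + √(-4 + T) (D(T) = -2 + √(T - 4) = -2 + √(-4 + T))
d = 91/2 (d = (68 + 23)/2 = (½)*91 = 91/2 ≈ 45.500)
u = -10/3 - 2*I*√2 (u = (-5 - (-2 + √(-4 - 4))) + 1/(2 - 5) = (-5 - (-2 + √(-8))) + 1/(-3) = (-5 - (-2 + 2*I*√2)) - ⅓ = (-5 + (2 - 2*I*√2)) - ⅓ = (-3 - 2*I*√2) - ⅓ = -10/3 - 2*I*√2 ≈ -3.3333 - 2.8284*I)
(u² + d)² = ((-10/3 - 2*I*√2)² + 91/2)² = (91/2 + (-10/3 - 2*I*√2)²)²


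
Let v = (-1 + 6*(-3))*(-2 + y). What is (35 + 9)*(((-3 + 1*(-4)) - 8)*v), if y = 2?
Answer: 0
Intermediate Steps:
v = 0 (v = (-1 + 6*(-3))*(-2 + 2) = (-1 - 18)*0 = -19*0 = 0)
(35 + 9)*(((-3 + 1*(-4)) - 8)*v) = (35 + 9)*(((-3 + 1*(-4)) - 8)*0) = 44*(((-3 - 4) - 8)*0) = 44*((-7 - 8)*0) = 44*(-15*0) = 44*0 = 0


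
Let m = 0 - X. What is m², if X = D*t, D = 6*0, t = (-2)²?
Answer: 0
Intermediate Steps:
t = 4
D = 0
X = 0 (X = 0*4 = 0)
m = 0 (m = 0 - 1*0 = 0 + 0 = 0)
m² = 0² = 0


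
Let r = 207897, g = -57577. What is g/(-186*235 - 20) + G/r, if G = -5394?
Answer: 3911401983/3030445270 ≈ 1.2907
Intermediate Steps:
g/(-186*235 - 20) + G/r = -57577/(-186*235 - 20) - 5394/207897 = -57577/(-43710 - 20) - 5394*1/207897 = -57577/(-43730) - 1798/69299 = -57577*(-1/43730) - 1798/69299 = 57577/43730 - 1798/69299 = 3911401983/3030445270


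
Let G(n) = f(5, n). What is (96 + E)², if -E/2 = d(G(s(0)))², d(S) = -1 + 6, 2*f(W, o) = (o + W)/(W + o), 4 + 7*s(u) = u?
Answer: 2116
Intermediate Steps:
s(u) = -4/7 + u/7
f(W, o) = ½ (f(W, o) = ((o + W)/(W + o))/2 = ((W + o)/(W + o))/2 = (½)*1 = ½)
G(n) = ½
d(S) = 5
E = -50 (E = -2*5² = -2*25 = -50)
(96 + E)² = (96 - 50)² = 46² = 2116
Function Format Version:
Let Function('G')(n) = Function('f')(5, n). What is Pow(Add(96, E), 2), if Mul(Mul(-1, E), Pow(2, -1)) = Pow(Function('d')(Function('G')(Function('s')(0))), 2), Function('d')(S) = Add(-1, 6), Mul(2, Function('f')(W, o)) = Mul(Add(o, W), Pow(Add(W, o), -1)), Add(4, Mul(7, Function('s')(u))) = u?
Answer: 2116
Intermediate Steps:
Function('s')(u) = Add(Rational(-4, 7), Mul(Rational(1, 7), u))
Function('f')(W, o) = Rational(1, 2) (Function('f')(W, o) = Mul(Rational(1, 2), Mul(Add(o, W), Pow(Add(W, o), -1))) = Mul(Rational(1, 2), Mul(Add(W, o), Pow(Add(W, o), -1))) = Mul(Rational(1, 2), 1) = Rational(1, 2))
Function('G')(n) = Rational(1, 2)
Function('d')(S) = 5
E = -50 (E = Mul(-2, Pow(5, 2)) = Mul(-2, 25) = -50)
Pow(Add(96, E), 2) = Pow(Add(96, -50), 2) = Pow(46, 2) = 2116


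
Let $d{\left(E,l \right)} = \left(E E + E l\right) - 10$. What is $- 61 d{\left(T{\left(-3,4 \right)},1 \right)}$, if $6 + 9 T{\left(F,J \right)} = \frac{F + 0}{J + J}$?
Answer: $\frac{358619}{576} \approx 622.6$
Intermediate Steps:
$T{\left(F,J \right)} = - \frac{2}{3} + \frac{F}{18 J}$ ($T{\left(F,J \right)} = - \frac{2}{3} + \frac{\left(F + 0\right) \frac{1}{J + J}}{9} = - \frac{2}{3} + \frac{F \frac{1}{2 J}}{9} = - \frac{2}{3} + \frac{\frac{1}{2} F \frac{1}{J}}{9} = - \frac{2}{3} + \frac{F}{18 J}$)
$d{\left(E,l \right)} = -10 + E^{2} + E l$ ($d{\left(E,l \right)} = \left(E^{2} + E l\right) - 10 = -10 + E^{2} + E l$)
$- 61 d{\left(T{\left(-3,4 \right)},1 \right)} = - 61 \left(-10 + \left(\frac{-3 - 48}{18 \cdot 4}\right)^{2} + \frac{-3 - 48}{18 \cdot 4} \cdot 1\right) = - 61 \left(-10 + \left(\frac{1}{18} \cdot \frac{1}{4} \left(-3 - 48\right)\right)^{2} + \frac{1}{18} \cdot \frac{1}{4} \left(-3 - 48\right) 1\right) = - 61 \left(-10 + \left(\frac{1}{18} \cdot \frac{1}{4} \left(-51\right)\right)^{2} + \frac{1}{18} \cdot \frac{1}{4} \left(-51\right) 1\right) = - 61 \left(-10 + \left(- \frac{17}{24}\right)^{2} - \frac{17}{24}\right) = - 61 \left(-10 + \frac{289}{576} - \frac{17}{24}\right) = \left(-61\right) \left(- \frac{5879}{576}\right) = \frac{358619}{576}$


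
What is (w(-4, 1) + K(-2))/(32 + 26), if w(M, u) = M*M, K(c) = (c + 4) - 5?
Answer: 13/58 ≈ 0.22414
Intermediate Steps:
K(c) = -1 + c (K(c) = (4 + c) - 5 = -1 + c)
w(M, u) = M²
(w(-4, 1) + K(-2))/(32 + 26) = ((-4)² + (-1 - 2))/(32 + 26) = (16 - 3)/58 = (1/58)*13 = 13/58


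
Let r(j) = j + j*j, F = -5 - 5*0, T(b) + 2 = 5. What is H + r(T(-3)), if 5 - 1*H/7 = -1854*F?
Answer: -64843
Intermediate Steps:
T(b) = 3 (T(b) = -2 + 5 = 3)
F = -5 (F = -5 - 1*0 = -5 + 0 = -5)
r(j) = j + j²
H = -64855 (H = 35 - (-12978)*(-5) = 35 - 7*9270 = 35 - 64890 = -64855)
H + r(T(-3)) = -64855 + 3*(1 + 3) = -64855 + 3*4 = -64855 + 12 = -64843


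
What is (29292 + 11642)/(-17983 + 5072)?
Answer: -40934/12911 ≈ -3.1705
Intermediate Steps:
(29292 + 11642)/(-17983 + 5072) = 40934/(-12911) = 40934*(-1/12911) = -40934/12911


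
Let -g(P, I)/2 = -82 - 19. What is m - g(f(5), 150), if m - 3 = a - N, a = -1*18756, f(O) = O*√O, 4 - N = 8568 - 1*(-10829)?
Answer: 438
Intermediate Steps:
N = -19393 (N = 4 - (8568 - 1*(-10829)) = 4 - (8568 + 10829) = 4 - 1*19397 = 4 - 19397 = -19393)
f(O) = O^(3/2)
a = -18756
m = 640 (m = 3 + (-18756 - 1*(-19393)) = 3 + (-18756 + 19393) = 3 + 637 = 640)
g(P, I) = 202 (g(P, I) = -2*(-82 - 19) = -2*(-101) = 202)
m - g(f(5), 150) = 640 - 1*202 = 640 - 202 = 438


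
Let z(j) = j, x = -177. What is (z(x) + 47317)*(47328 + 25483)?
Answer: 3432310540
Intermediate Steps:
(z(x) + 47317)*(47328 + 25483) = (-177 + 47317)*(47328 + 25483) = 47140*72811 = 3432310540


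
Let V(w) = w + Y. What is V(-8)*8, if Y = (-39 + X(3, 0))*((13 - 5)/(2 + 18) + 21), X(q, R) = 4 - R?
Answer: -6056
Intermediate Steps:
Y = -749 (Y = (-39 + (4 - 1*0))*((13 - 5)/(2 + 18) + 21) = (-39 + (4 + 0))*(8/20 + 21) = (-39 + 4)*(8*(1/20) + 21) = -35*(⅖ + 21) = -35*107/5 = -749)
V(w) = -749 + w (V(w) = w - 749 = -749 + w)
V(-8)*8 = (-749 - 8)*8 = -757*8 = -6056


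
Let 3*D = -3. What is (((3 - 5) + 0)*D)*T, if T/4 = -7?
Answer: -56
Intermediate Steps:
D = -1 (D = (1/3)*(-3) = -1)
T = -28 (T = 4*(-7) = -28)
(((3 - 5) + 0)*D)*T = (((3 - 5) + 0)*(-1))*(-28) = ((-2 + 0)*(-1))*(-28) = -2*(-1)*(-28) = 2*(-28) = -56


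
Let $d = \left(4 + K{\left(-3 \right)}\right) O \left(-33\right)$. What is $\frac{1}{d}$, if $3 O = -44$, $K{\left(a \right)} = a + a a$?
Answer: $\frac{1}{4840} \approx 0.00020661$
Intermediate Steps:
$K{\left(a \right)} = a + a^{2}$
$O = - \frac{44}{3}$ ($O = \frac{1}{3} \left(-44\right) = - \frac{44}{3} \approx -14.667$)
$d = 4840$ ($d = \left(4 - 3 \left(1 - 3\right)\right) \left(- \frac{44}{3}\right) \left(-33\right) = \left(4 - -6\right) \left(- \frac{44}{3}\right) \left(-33\right) = \left(4 + 6\right) \left(- \frac{44}{3}\right) \left(-33\right) = 10 \left(- \frac{44}{3}\right) \left(-33\right) = \left(- \frac{440}{3}\right) \left(-33\right) = 4840$)
$\frac{1}{d} = \frac{1}{4840}$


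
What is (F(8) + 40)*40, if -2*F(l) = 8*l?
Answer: 320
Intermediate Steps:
F(l) = -4*l
(F(8) + 40)*40 = (-4*8 + 40)*40 = (-32 + 40)*40 = 8*40 = 320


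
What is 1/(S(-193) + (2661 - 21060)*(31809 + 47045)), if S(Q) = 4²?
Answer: -1/1450834730 ≈ -6.8926e-10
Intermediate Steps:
S(Q) = 16
1/(S(-193) + (2661 - 21060)*(31809 + 47045)) = 1/(16 + (2661 - 21060)*(31809 + 47045)) = 1/(16 - 18399*78854) = 1/(16 - 1450834746) = 1/(-1450834730) = -1/1450834730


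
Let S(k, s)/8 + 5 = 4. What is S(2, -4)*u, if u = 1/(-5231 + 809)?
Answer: 4/2211 ≈ 0.0018091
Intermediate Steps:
S(k, s) = -8 (S(k, s) = -40 + 8*4 = -40 + 32 = -8)
u = -1/4422 (u = 1/(-4422) = -1/4422 ≈ -0.00022614)
S(2, -4)*u = -8*(-1/4422) = 4/2211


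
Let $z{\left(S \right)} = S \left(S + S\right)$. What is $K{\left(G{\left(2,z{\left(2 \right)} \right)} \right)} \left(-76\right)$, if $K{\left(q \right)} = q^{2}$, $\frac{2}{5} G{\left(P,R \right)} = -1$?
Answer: $-475$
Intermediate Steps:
$z{\left(S \right)} = 2 S^{2}$ ($z{\left(S \right)} = S 2 S = 2 S^{2}$)
$G{\left(P,R \right)} = - \frac{5}{2}$ ($G{\left(P,R \right)} = \frac{5}{2} \left(-1\right) = - \frac{5}{2}$)
$K{\left(G{\left(2,z{\left(2 \right)} \right)} \right)} \left(-76\right) = \left(- \frac{5}{2}\right)^{2} \left(-76\right) = \frac{25}{4} \left(-76\right) = -475$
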